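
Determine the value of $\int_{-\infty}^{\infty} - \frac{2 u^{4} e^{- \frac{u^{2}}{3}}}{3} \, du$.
$- \frac{9 \sqrt{3} \sqrt{\pi}}{2}$

Start from the elementary integral
$$J(a) = \int_{-\infty}^{\infty} - \frac{2 e^{- a u^{2}}}{3} \, du = - \frac{2 \sqrt{\pi}}{3 \sqrt{a}}.$$

Differentiating under the integral sign brings down a factor of $(-u^2)$:
$$\frac{dJ}{da} = \int_{-\infty}^{\infty} \frac{2 u^{2} e^{- a u^{2}}}{3} \, du = \frac{\sqrt{\pi}}{3 a^{\frac{3}{2}}}.$$

Repeating twice in total — each differentiation brings down another $(-u^2)$ — gives
$$\frac{d^{2}J}{da^{2}} = \int_{-\infty}^{\infty} - \frac{2 u^{4} e^{- a u^{2}}}{3} \, du = - \frac{\sqrt{\pi}}{2 a^{\frac{5}{2}}},$$
and the integrand here is exactly the target integrand, so $I = - \frac{\sqrt{\pi}}{2 a^{\frac{5}{2}}}$.

Setting $a = \frac{1}{3}$:
$$I = - \frac{9 \sqrt{3} \sqrt{\pi}}{2}.$$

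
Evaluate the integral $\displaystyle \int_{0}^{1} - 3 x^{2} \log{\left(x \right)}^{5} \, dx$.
$\frac{40}{81}$

Consider the simpler parametrised integral
$$J(a) = \int_{0}^{1} - 3 x^{a} \, dx = - \frac{3}{a + 1}.$$

Differentiating under the integral sign brings down a factor of $\ln x$:
$$\frac{dJ}{da} = \int_{0}^{1} - 3 x^{a} \log{\left(x \right)} \, dx = \frac{3}{\left(a + 1\right)^{2}}.$$

Repeating $5$ times in total — each differentiation brings down another $\ln x$ — gives
$$\frac{d^{5}J}{da^{5}} = \int_{0}^{1} - 3 x^{a} \log{\left(x \right)}^{5} \, dx = \frac{360}{\left(a + 1\right)^{6}},$$
and the integrand here is exactly the target integrand, so $I = \frac{360}{\left(a + 1\right)^{6}}$.

Setting $a = 2$:
$$I = \frac{40}{81}.$$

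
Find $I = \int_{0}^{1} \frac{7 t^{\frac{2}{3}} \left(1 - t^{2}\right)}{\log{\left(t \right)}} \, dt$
$\log{\left(\frac{78125}{19487171} \right)}$

Replace the exponent $\frac{2}{3}$ by a parameter $a$: let $I(a) = \int_{0}^{1} \frac{7 \left(- t^{\frac{8}{3}} + t^{a}\right)}{\log{\left(t \right)}} \, dt$.

Since $\dfrac{\partial}{\partial a}\,t^{a} = t^{a} \ln t$, the $\ln t$ in the denominator cancels and
$$\frac{dI}{da} = \int_{0}^{1} 7 t^{a} \, dt = 7 \left[\frac{t^{a+1}}{a+1}\right]_0^1 = \frac{7}{a + 1}.$$

Integrating with respect to $a$ gives $I(a) = \log{\left(\frac{2187 \left(a + 1\right)^{7}}{19487171} \right)} + C$.

At $a = \frac{8}{3}$ the integrand is identically $0$, so $I(\frac{8}{3}) = 0$. The closed form gives $0$, hence $C = 0$.

Setting $a = \frac{2}{3}$:
$$I = \log{\left(\frac{78125}{19487171} \right)}.$$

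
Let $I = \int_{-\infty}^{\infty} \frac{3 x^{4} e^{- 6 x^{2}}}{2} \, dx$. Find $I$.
$\frac{\sqrt{6} \sqrt{\pi}}{192}$

Begin with the known integral
$$J(a) = \int_{-\infty}^{\infty} \frac{3 e^{- a x^{2}}}{2} \, dx = \frac{3 \sqrt{\pi}}{2 \sqrt{a}}.$$

Differentiating under the integral sign brings down a factor of $(-x^2)$:
$$\frac{dJ}{da} = \int_{-\infty}^{\infty} - \frac{3 x^{2} e^{- a x^{2}}}{2} \, dx = - \frac{3 \sqrt{\pi}}{4 a^{\frac{3}{2}}}.$$

Repeating twice in total — each differentiation brings down another $(-x^2)$ — gives
$$\frac{d^{2}J}{da^{2}} = \int_{-\infty}^{\infty} \frac{3 x^{4} e^{- a x^{2}}}{2} \, dx = \frac{9 \sqrt{\pi}}{8 a^{\frac{5}{2}}},$$
and the integrand here is exactly the target integrand, so $I = \frac{9 \sqrt{\pi}}{8 a^{\frac{5}{2}}}$.

Setting $a = 6$:
$$I = \frac{\sqrt{6} \sqrt{\pi}}{192}.$$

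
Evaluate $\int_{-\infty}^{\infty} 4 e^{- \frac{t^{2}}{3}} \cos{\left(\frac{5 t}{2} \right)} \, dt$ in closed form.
$\frac{4 \sqrt{3} \sqrt{\pi}}{e^{\frac{75}{16}}}$

Let $b$ denote the cosine frequency and define $I(b) = \int_{-\infty}^{\infty} 4 e^{- \frac{t^{2}}{3}} \cos{\left(b t \right)} \, dt$.

Differentiating under the integral sign,
$$I'(b) = \int_{-\infty}^{\infty} - 4 t e^{- \frac{t^{2}}{3}} \sin{\left(b t \right)} \, dt.$$

Integrate $\int_{-\infty}^{\infty} t \sin(b t)\, e^{- \frac{t^{2}}{3}}\, dt$ by parts with $u = \sin(b t)$ and $dv = t\, e^{- \frac{t^{2}}{3}}\, dt$, giving $v = - \frac{3 e^{- \frac{t^{2}}{3}}}{2}$. The boundary term vanishes and
$$\int_{-\infty}^{\infty} t \sin(b t)\, e^{- \frac{t^{2}}{3}}\, dt = \frac{3 b}{2} \int_{-\infty}^{\infty} \cos(b t)\, e^{- \frac{t^{2}}{3}}\, dt,$$
so $I'(b) = - \frac{3 b}{2}\, I(b)$.

This is a separable first-order ODE; solving with the initial condition $I(0) = \int_{-\infty}^{\infty} 4 e^{- \frac{t^{2}}{3}}\,dt = 4 \sqrt{3} \sqrt{\pi}$ gives
$$I(b) = 4 \sqrt{3} \sqrt{\pi} e^{- \frac{3 b^{2}}{4}}.$$

Setting $b = \frac{5}{2}$:
$$I = \frac{4 \sqrt{3} \sqrt{\pi}}{e^{\frac{75}{16}}}.$$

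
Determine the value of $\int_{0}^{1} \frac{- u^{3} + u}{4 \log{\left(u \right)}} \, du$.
$- \frac{\log{\left(2 \right)}}{4}$

Consider the one-parameter family: let $I(a) = \int_{0}^{1} \frac{- u^{3} + u^{a}}{4 \log{\left(u \right)}} \, du$.

Since $\dfrac{\partial}{\partial a}\,u^{a} = u^{a} \ln u$, the $\ln u$ in the denominator cancels and
$$\frac{dI}{da} = \int_{0}^{1} \frac{1}{4} u^{a} \, du = \frac{1}{4} \left[\frac{u^{a+1}}{a+1}\right]_0^1 = \frac{1}{4 \left(a + 1\right)}.$$

Integrating with respect to $a$ gives $I(a) = \frac{\log{\left(a + 1 \right)}}{4} - \frac{\log{\left(2 \right)}}{2} + C$.

At $a = 3$ the integrand is identically $0$, so $I(3) = 0$. The closed form gives $0$, hence $C = 0$.

Setting $a = 1$:
$$I = - \frac{\log{\left(2 \right)}}{4}.$$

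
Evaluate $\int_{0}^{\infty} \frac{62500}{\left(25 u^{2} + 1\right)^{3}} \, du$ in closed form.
$\frac{9375 \pi}{4}$

Start from the standard arctangent integral
$$J(a) = \int_{0}^{\infty} \frac{4}{a^{2} + u^{2}} \, du = \frac{2 \pi}{a}.$$

Differentiating under the integral sign with respect to $a$,
$$\frac{dJ}{da} = \int_{0}^{\infty} - \frac{8 a}{\left(a^{2} + u^{2}\right)^{2}} \, du = - \frac{2 \pi}{a^{2}},$$
so $\int_{0}^{\infty} \frac{4}{\left(a^{2} + u^{2}\right)^{2}} \, du = \frac{\pi}{a^{3}}$.

Repeating — each differentiation of $1/(u^2+a^2)^j$ produces $-2ja/(u^2+a^2)^{j+1}$ — and dividing through by $-2ja$ at each step yields, after $2$ differentiations in total,
$$\int_{0}^{\infty} \frac{4}{\left(a^{2} + u^{2}\right)^{3}} \, du = \frac{3 \pi}{4 a^{5}}.$$

Setting $a = \frac{1}{5}$:
$$I = \frac{9375 \pi}{4}.$$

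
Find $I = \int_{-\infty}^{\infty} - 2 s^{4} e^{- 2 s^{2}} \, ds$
$- \frac{3 \sqrt{2} \sqrt{\pi}}{16}$

Consider the simpler parametrised integral
$$J(a) = \int_{-\infty}^{\infty} - 2 e^{- a s^{2}} \, ds = - \frac{2 \sqrt{\pi}}{\sqrt{a}}.$$

Differentiating under the integral sign brings down a factor of $(-s^2)$:
$$\frac{dJ}{da} = \int_{-\infty}^{\infty} 2 s^{2} e^{- a s^{2}} \, ds = \frac{\sqrt{\pi}}{a^{\frac{3}{2}}}.$$

Repeating twice in total — each differentiation brings down another $(-s^2)$ — gives
$$\frac{d^{2}J}{da^{2}} = \int_{-\infty}^{\infty} - 2 s^{4} e^{- a s^{2}} \, ds = - \frac{3 \sqrt{\pi}}{2 a^{\frac{5}{2}}},$$
and the integrand here is exactly the target integrand, so $I = - \frac{3 \sqrt{\pi}}{2 a^{\frac{5}{2}}}$.

Setting $a = 2$:
$$I = - \frac{3 \sqrt{2} \sqrt{\pi}}{16}.$$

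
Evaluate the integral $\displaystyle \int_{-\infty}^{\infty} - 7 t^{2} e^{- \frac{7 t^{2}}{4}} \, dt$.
$- \frac{4 \sqrt{7} \sqrt{\pi}}{7}$

Begin with the known integral
$$J(a) = \int_{-\infty}^{\infty} - 7 e^{- a t^{2}} \, dt = - \frac{7 \sqrt{\pi}}{\sqrt{a}}.$$

Differentiating under the integral sign brings down a factor of $(-t^2)$:
$$\frac{dJ}{da} = \int_{-\infty}^{\infty} 7 t^{2} e^{- a t^{2}} \, dt = \frac{7 \sqrt{\pi}}{2 a^{\frac{3}{2}}}.$$

The integral on the left is $-I$, so $I = - \frac{7 \sqrt{\pi}}{2 a^{\frac{3}{2}}}$.

Setting $a = \frac{7}{4}$:
$$I = - \frac{4 \sqrt{7} \sqrt{\pi}}{7}.$$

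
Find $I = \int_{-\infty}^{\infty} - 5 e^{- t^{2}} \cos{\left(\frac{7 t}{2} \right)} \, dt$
$- \frac{5 \sqrt{\pi}}{e^{\frac{49}{16}}}$

Define $I(b) = \int_{-\infty}^{\infty} - 5 e^{- t^{2}} \cos{\left(b t \right)} \, dt$.

Differentiating under the integral sign,
$$I'(b) = \int_{-\infty}^{\infty} 5 t e^{- t^{2}} \sin{\left(b t \right)} \, dt.$$

Integrate $\int_{-\infty}^{\infty} t \sin(b t)\, e^{- t^{2}}\, dt$ by parts with $u = \sin(b t)$ and $dv = t\, e^{- t^{2}}\, dt$, giving $v = - \frac{e^{- t^{2}}}{2}$. The boundary term vanishes and
$$\int_{-\infty}^{\infty} t \sin(b t)\, e^{- t^{2}}\, dt = \frac{b}{2} \int_{-\infty}^{\infty} \cos(b t)\, e^{- t^{2}}\, dt,$$
so $I'(b) = - \frac{b}{2}\, I(b)$.

This is a separable first-order ODE; solving with the initial condition $I(0) = \int_{-\infty}^{\infty} - 5 e^{- t^{2}}\,dt = - 5 \sqrt{\pi}$ gives
$$I(b) = - 5 \sqrt{\pi} e^{- \frac{b^{2}}{4}}.$$

Setting $b = \frac{7}{2}$:
$$I = - \frac{5 \sqrt{\pi}}{e^{\frac{49}{16}}}.$$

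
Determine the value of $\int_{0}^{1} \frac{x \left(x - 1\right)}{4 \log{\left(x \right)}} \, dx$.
$- \frac{\log{\left(2 \right)}}{4} + \frac{\log{\left(3 \right)}}{4}$

Introduce a parameter $a$ in the exponent: let $I(a) = \int_{0}^{1} \frac{- x + x^{a}}{4 \log{\left(x \right)}} \, dx$.

Since $\dfrac{\partial}{\partial a}\,x^{a} = x^{a} \ln x$, the $\ln x$ in the denominator cancels and
$$\frac{dI}{da} = \int_{0}^{1} \frac{1}{4} x^{a} \, dx = \frac{1}{4} \left[\frac{x^{a+1}}{a+1}\right]_0^1 = \frac{1}{4 \left(a + 1\right)}.$$

Integrating with respect to $a$ gives $I(a) = \frac{\log{\left(a + 1 \right)}}{4} - \frac{\log{\left(2 \right)}}{4} + C$.

At $a = 1$ the integrand is identically $0$, so $I(1) = 0$. The closed form gives $0$, hence $C = 0$.

Setting $a = 2$:
$$I = - \frac{\log{\left(2 \right)}}{4} + \frac{\log{\left(3 \right)}}{4}.$$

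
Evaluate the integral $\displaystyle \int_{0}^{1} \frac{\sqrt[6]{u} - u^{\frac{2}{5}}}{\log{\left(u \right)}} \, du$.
$\log{\left(\frac{5}{6} \right)}$

Introduce a parameter $a$ in the exponent: let $I(a) = \int_{0}^{1} \frac{- u^{\frac{2}{5}} + u^{a}}{\log{\left(u \right)}} \, du$.

Since $\dfrac{\partial}{\partial a}\,u^{a} = u^{a} \ln u$, the $\ln u$ in the denominator cancels and
$$\frac{dI}{da} = \int_{0}^{1} u^{a} \, du = \left[\frac{u^{a+1}}{a+1}\right]_0^1 = \frac{1}{a + 1}.$$

Integrating with respect to $a$ gives $I(a) = \log{\left(\frac{5 a}{7} + \frac{5}{7} \right)} + C$.

At $a = \frac{2}{5}$ the integrand is identically $0$, so $I(\frac{2}{5}) = 0$. The closed form gives $0$, hence $C = 0$.

Setting $a = \frac{1}{6}$:
$$I = \log{\left(\frac{5}{6} \right)}.$$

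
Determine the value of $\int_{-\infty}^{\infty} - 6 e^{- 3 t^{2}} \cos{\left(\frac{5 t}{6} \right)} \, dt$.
$- \frac{2 \sqrt{3} \sqrt{\pi}}{e^{\frac{25}{432}}}$

Define $I(b) = \int_{-\infty}^{\infty} - 6 e^{- 3 t^{2}} \cos{\left(b t \right)} \, dt$.

Differentiating under the integral sign,
$$I'(b) = \int_{-\infty}^{\infty} 6 t e^{- 3 t^{2}} \sin{\left(b t \right)} \, dt.$$

Integrate $\int_{-\infty}^{\infty} t \sin(b t)\, e^{- 3 t^{2}}\, dt$ by parts with $u = \sin(b t)$ and $dv = t\, e^{- 3 t^{2}}\, dt$, giving $v = - \frac{e^{- 3 t^{2}}}{6}$. The boundary term vanishes and
$$\int_{-\infty}^{\infty} t \sin(b t)\, e^{- 3 t^{2}}\, dt = \frac{b}{6} \int_{-\infty}^{\infty} \cos(b t)\, e^{- 3 t^{2}}\, dt,$$
so $I'(b) = - \frac{b}{6}\, I(b)$.

This is a separable first-order ODE; solving with the initial condition $I(0) = \int_{-\infty}^{\infty} - 6 e^{- 3 t^{2}}\,dt = - 2 \sqrt{3} \sqrt{\pi}$ gives
$$I(b) = - 2 \sqrt{3} \sqrt{\pi} e^{- \frac{b^{2}}{12}}.$$

Setting $b = \frac{5}{6}$:
$$I = - \frac{2 \sqrt{3} \sqrt{\pi}}{e^{\frac{25}{432}}}.$$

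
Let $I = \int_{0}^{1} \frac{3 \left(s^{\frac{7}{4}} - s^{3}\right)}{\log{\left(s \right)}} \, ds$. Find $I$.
$\log{\left(\frac{1331}{4096} \right)}$

Introduce a parameter $a$ in the exponent: let $I(a) = \int_{0}^{1} \frac{3 \left(- s^{3} + s^{a}\right)}{\log{\left(s \right)}} \, ds$.

Since $\dfrac{\partial}{\partial a}\,s^{a} = s^{a} \ln s$, the $\ln s$ in the denominator cancels and
$$\frac{dI}{da} = \int_{0}^{1} 3 s^{a} \, ds = 3 \left[\frac{s^{a+1}}{a+1}\right]_0^1 = \frac{3}{a + 1}.$$

Integrating with respect to $a$ gives $I(a) = \log{\left(\frac{\left(a + 1\right)^{3}}{64} \right)} + C$.

At $a = 3$ the integrand is identically $0$, so $I(3) = 0$. The closed form gives $0$, hence $C = 0$.

Setting $a = \frac{7}{4}$:
$$I = \log{\left(\frac{1331}{4096} \right)}.$$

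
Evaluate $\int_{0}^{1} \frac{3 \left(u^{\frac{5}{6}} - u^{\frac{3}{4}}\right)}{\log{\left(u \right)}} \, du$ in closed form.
$\log{\left(\frac{10648}{9261} \right)}$

Replace the exponent $\frac{5}{6}$ by a parameter $a$: let $I(a) = \int_{0}^{1} \frac{3 \left(- u^{\frac{3}{4}} + u^{a}\right)}{\log{\left(u \right)}} \, du$.

Since $\dfrac{\partial}{\partial a}\,u^{a} = u^{a} \ln u$, the $\ln u$ in the denominator cancels and
$$\frac{dI}{da} = \int_{0}^{1} 3 u^{a} \, du = 3 \left[\frac{u^{a+1}}{a+1}\right]_0^1 = \frac{3}{a + 1}.$$

Integrating with respect to $a$ gives $I(a) = \log{\left(\frac{64 \left(a + 1\right)^{3}}{343} \right)} + C$.

At $a = \frac{3}{4}$ the integrand is identically $0$, so $I(\frac{3}{4}) = 0$. The closed form gives $0$, hence $C = 0$.

Setting $a = \frac{5}{6}$:
$$I = \log{\left(\frac{10648}{9261} \right)}.$$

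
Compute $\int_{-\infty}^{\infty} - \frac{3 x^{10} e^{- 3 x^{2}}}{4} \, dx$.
$- \frac{35 \sqrt{3} \sqrt{\pi}}{1152}$

Begin with the known integral
$$J(a) = \int_{-\infty}^{\infty} - \frac{3 e^{- a x^{2}}}{4} \, dx = - \frac{3 \sqrt{\pi}}{4 \sqrt{a}}.$$

Differentiating under the integral sign brings down a factor of $(-x^2)$:
$$\frac{dJ}{da} = \int_{-\infty}^{\infty} \frac{3 x^{2} e^{- a x^{2}}}{4} \, dx = \frac{3 \sqrt{\pi}}{8 a^{\frac{3}{2}}}.$$

Repeating $5$ times in total — each differentiation brings down another $(-x^2)$ — gives
$$\frac{d^{5}J}{da^{5}} = \int_{-\infty}^{\infty} \frac{3 x^{10} e^{- a x^{2}}}{4} \, dx = \frac{2835 \sqrt{\pi}}{128 a^{\frac{11}{2}}},$$
and the integrand here is $(-1)^{5}$ times the target integrand, so $I = (-1)^{5}\,\frac{d^{5}J}{da^{5}} = - \frac{2835 \sqrt{\pi}}{128 a^{\frac{11}{2}}}$.

Setting $a = 3$:
$$I = - \frac{35 \sqrt{3} \sqrt{\pi}}{1152}.$$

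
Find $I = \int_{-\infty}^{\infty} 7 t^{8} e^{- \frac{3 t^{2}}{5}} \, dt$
$\frac{153125 \sqrt{15} \sqrt{\pi}}{1296}$

Start from the elementary integral
$$J(a) = \int_{-\infty}^{\infty} 7 e^{- a t^{2}} \, dt = \frac{7 \sqrt{\pi}}{\sqrt{a}}.$$

Differentiating under the integral sign brings down a factor of $(-t^2)$:
$$\frac{dJ}{da} = \int_{-\infty}^{\infty} - 7 t^{2} e^{- a t^{2}} \, dt = - \frac{7 \sqrt{\pi}}{2 a^{\frac{3}{2}}}.$$

Repeating $4$ times in total — each differentiation brings down another $(-t^2)$ — gives
$$\frac{d^{4}J}{da^{4}} = \int_{-\infty}^{\infty} 7 t^{8} e^{- a t^{2}} \, dt = \frac{735 \sqrt{\pi}}{16 a^{\frac{9}{2}}},$$
and the integrand here is exactly the target integrand, so $I = \frac{735 \sqrt{\pi}}{16 a^{\frac{9}{2}}}$.

Setting $a = \frac{3}{5}$:
$$I = \frac{153125 \sqrt{15} \sqrt{\pi}}{1296}.$$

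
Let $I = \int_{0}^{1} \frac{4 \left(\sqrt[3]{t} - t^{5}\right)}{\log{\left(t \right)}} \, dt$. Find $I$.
$- \log{\left(\frac{6561}{16} \right)}$

Introduce a parameter $a$ in the exponent: let $I(a) = \int_{0}^{1} \frac{4 \left(\sqrt[3]{t} - t^{a}\right)}{\log{\left(t \right)}} \, dt$.

Since $\dfrac{\partial}{\partial a}\,t^{a} = t^{a} \ln t$, the $\ln t$ in the denominator cancels and
$$\frac{dI}{da} = \int_{0}^{1} -4 t^{a} \, dt = -4 \left[\frac{t^{a+1}}{a+1}\right]_0^1 = - \frac{4}{a + 1}.$$

Integrating with respect to $a$ gives $I(a) = - \log{\left(\frac{81 \left(a + 1\right)^{4}}{256} \right)} + C$.

At $a = \frac{1}{3}$ the integrand is identically $0$, so $I(\frac{1}{3}) = 0$. The closed form gives $0$, hence $C = 0$.

Setting $a = 5$:
$$I = - \log{\left(\frac{6561}{16} \right)}.$$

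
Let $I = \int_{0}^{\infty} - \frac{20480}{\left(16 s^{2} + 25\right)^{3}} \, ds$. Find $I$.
$- \frac{192 \pi}{625}$

Begin with the known result
$$J(a) = \int_{0}^{\infty} - \frac{5}{a^{2} + s^{2}} \, ds = - \frac{5 \pi}{2 a}.$$

Differentiating under the integral sign with respect to $a$,
$$\frac{dJ}{da} = \int_{0}^{\infty} \frac{10 a}{\left(a^{2} + s^{2}\right)^{2}} \, ds = \frac{5 \pi}{2 a^{2}},$$
so $\int_{0}^{\infty} - \frac{5}{\left(a^{2} + s^{2}\right)^{2}} \, ds = - \frac{5 \pi}{4 a^{3}}$.

Repeating — each differentiation of $1/(s^2+a^2)^j$ produces $-2ja/(s^2+a^2)^{j+1}$ — and dividing through by $-2ja$ at each step yields, after $2$ differentiations in total,
$$\int_{0}^{\infty} - \frac{5}{\left(a^{2} + s^{2}\right)^{3}} \, ds = - \frac{15 \pi}{16 a^{5}}.$$

Setting $a = \frac{5}{4}$:
$$I = - \frac{192 \pi}{625}.$$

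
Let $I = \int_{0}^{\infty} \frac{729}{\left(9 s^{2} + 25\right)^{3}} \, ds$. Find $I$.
$\frac{729 \pi}{50000}$

Start from the standard arctangent integral
$$J(a) = \int_{0}^{\infty} \frac{1}{a^{2} + s^{2}} \, ds = \frac{\pi}{2 a}.$$

Differentiating under the integral sign with respect to $a$,
$$\frac{dJ}{da} = \int_{0}^{\infty} - \frac{2 a}{\left(a^{2} + s^{2}\right)^{2}} \, ds = - \frac{\pi}{2 a^{2}},$$
so $\int_{0}^{\infty} \frac{1}{\left(a^{2} + s^{2}\right)^{2}} \, ds = \frac{\pi}{4 a^{3}}$.

Repeating — each differentiation of $1/(s^2+a^2)^j$ produces $-2ja/(s^2+a^2)^{j+1}$ — and dividing through by $-2ja$ at each step yields, after $2$ differentiations in total,
$$\int_{0}^{\infty} \frac{1}{\left(a^{2} + s^{2}\right)^{3}} \, ds = \frac{3 \pi}{16 a^{5}}.$$

Setting $a = \frac{5}{3}$:
$$I = \frac{729 \pi}{50000}.$$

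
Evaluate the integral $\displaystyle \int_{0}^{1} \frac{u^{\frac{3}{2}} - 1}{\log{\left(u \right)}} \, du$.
$\log{\left(\frac{5}{2} \right)}$

Replace the exponent $\frac{3}{2}$ by a parameter $a$: let $I(a) = \int_{0}^{1} \frac{u^{a} - 1}{\log{\left(u \right)}} \, du$.

Since $\dfrac{\partial}{\partial a}\,u^{a} = u^{a} \ln u$, the $\ln u$ in the denominator cancels and
$$\frac{dI}{da} = \int_{0}^{1} u^{a} \, du = \left[\frac{u^{a+1}}{a+1}\right]_0^1 = \frac{1}{a + 1}.$$

Integrating with respect to $a$ gives $I(a) = \log{\left(a + 1 \right)} + C$.

At $a = 0$ the integrand is identically $0$, so $I(0) = 0$. The closed form gives $0$, hence $C = 0$.

Setting $a = \frac{3}{2}$:
$$I = \log{\left(\frac{5}{2} \right)}.$$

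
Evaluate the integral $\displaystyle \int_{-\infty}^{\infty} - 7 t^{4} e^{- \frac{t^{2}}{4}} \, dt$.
$- 168 \sqrt{\pi}$

Start from the elementary integral
$$J(a) = \int_{-\infty}^{\infty} - 7 e^{- a t^{2}} \, dt = - \frac{7 \sqrt{\pi}}{\sqrt{a}}.$$

Differentiating under the integral sign brings down a factor of $(-t^2)$:
$$\frac{dJ}{da} = \int_{-\infty}^{\infty} 7 t^{2} e^{- a t^{2}} \, dt = \frac{7 \sqrt{\pi}}{2 a^{\frac{3}{2}}}.$$

Repeating twice in total — each differentiation brings down another $(-t^2)$ — gives
$$\frac{d^{2}J}{da^{2}} = \int_{-\infty}^{\infty} - 7 t^{4} e^{- a t^{2}} \, dt = - \frac{21 \sqrt{\pi}}{4 a^{\frac{5}{2}}},$$
and the integrand here is exactly the target integrand, so $I = - \frac{21 \sqrt{\pi}}{4 a^{\frac{5}{2}}}$.

Setting $a = \frac{1}{4}$:
$$I = - 168 \sqrt{\pi}.$$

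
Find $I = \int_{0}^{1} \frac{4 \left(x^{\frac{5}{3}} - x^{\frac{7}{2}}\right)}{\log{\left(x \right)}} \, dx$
$\log{\left(\frac{65536}{531441} \right)}$

Replace the exponent $\frac{5}{3}$ by a parameter $a$: let $I(a) = \int_{0}^{1} \frac{4 \left(- x^{\frac{7}{2}} + x^{a}\right)}{\log{\left(x \right)}} \, dx$.

Since $\dfrac{\partial}{\partial a}\,x^{a} = x^{a} \ln x$, the $\ln x$ in the denominator cancels and
$$\frac{dI}{da} = \int_{0}^{1} 4 x^{a} \, dx = 4 \left[\frac{x^{a+1}}{a+1}\right]_0^1 = \frac{4}{a + 1}.$$

Integrating with respect to $a$ gives $I(a) = \log{\left(\frac{16 \left(a + 1\right)^{4}}{6561} \right)} + C$.

At $a = \frac{7}{2}$ the integrand is identically $0$, so $I(\frac{7}{2}) = 0$. The closed form gives $0$, hence $C = 0$.

Setting $a = \frac{5}{3}$:
$$I = \log{\left(\frac{65536}{531441} \right)}.$$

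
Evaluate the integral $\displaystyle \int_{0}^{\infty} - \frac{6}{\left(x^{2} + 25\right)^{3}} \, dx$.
$- \frac{9 \pi}{25000}$

Begin with the known result
$$J(a) = \int_{0}^{\infty} - \frac{6}{a^{2} + x^{2}} \, dx = - \frac{3 \pi}{a}.$$

Differentiating under the integral sign with respect to $a$,
$$\frac{dJ}{da} = \int_{0}^{\infty} \frac{12 a}{\left(a^{2} + x^{2}\right)^{2}} \, dx = \frac{3 \pi}{a^{2}},$$
so $\int_{0}^{\infty} - \frac{6}{\left(a^{2} + x^{2}\right)^{2}} \, dx = - \frac{3 \pi}{2 a^{3}}$.

Repeating — each differentiation of $1/(x^2+a^2)^j$ produces $-2ja/(x^2+a^2)^{j+1}$ — and dividing through by $-2ja$ at each step yields, after $2$ differentiations in total,
$$\int_{0}^{\infty} - \frac{6}{\left(a^{2} + x^{2}\right)^{3}} \, dx = - \frac{9 \pi}{8 a^{5}}.$$

Setting $a = 5$:
$$I = - \frac{9 \pi}{25000}.$$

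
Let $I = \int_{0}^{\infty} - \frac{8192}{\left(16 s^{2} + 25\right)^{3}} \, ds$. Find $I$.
$- \frac{384 \pi}{3125}$

Begin with the known result
$$J(a) = \int_{0}^{\infty} - \frac{2}{a^{2} + s^{2}} \, ds = - \frac{\pi}{a}.$$

Differentiating under the integral sign with respect to $a$,
$$\frac{dJ}{da} = \int_{0}^{\infty} \frac{4 a}{\left(a^{2} + s^{2}\right)^{2}} \, ds = \frac{\pi}{a^{2}},$$
so $\int_{0}^{\infty} - \frac{2}{\left(a^{2} + s^{2}\right)^{2}} \, ds = - \frac{\pi}{2 a^{3}}$.

Repeating — each differentiation of $1/(s^2+a^2)^j$ produces $-2ja/(s^2+a^2)^{j+1}$ — and dividing through by $-2ja$ at each step yields, after $2$ differentiations in total,
$$\int_{0}^{\infty} - \frac{2}{\left(a^{2} + s^{2}\right)^{3}} \, ds = - \frac{3 \pi}{8 a^{5}}.$$

Setting $a = \frac{5}{4}$:
$$I = - \frac{384 \pi}{3125}.$$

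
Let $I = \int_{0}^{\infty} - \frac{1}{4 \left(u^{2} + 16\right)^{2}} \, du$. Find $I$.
$- \frac{\pi}{1024}$

Start from the standard arctangent integral
$$J(a) = \int_{0}^{\infty} - \frac{1}{4 \left(a^{2} + u^{2}\right)} \, du = - \frac{\pi}{8 a}.$$

Differentiating under the integral sign with respect to $a$,
$$\frac{dJ}{da} = \int_{0}^{\infty} \frac{a}{2 \left(a^{2} + u^{2}\right)^{2}} \, du = \frac{\pi}{8 a^{2}},$$
so $\int_{0}^{\infty} - \frac{1}{4 \left(a^{2} + u^{2}\right)^{2}} \, du = - \frac{\pi}{16 a^{3}}$.

Setting $a = 4$:
$$I = - \frac{\pi}{1024}.$$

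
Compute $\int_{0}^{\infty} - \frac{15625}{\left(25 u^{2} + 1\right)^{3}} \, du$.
$- \frac{9375 \pi}{16}$

Start from the standard arctangent integral
$$J(a) = \int_{0}^{\infty} - \frac{1}{a^{2} + u^{2}} \, du = - \frac{\pi}{2 a}.$$

Differentiating under the integral sign with respect to $a$,
$$\frac{dJ}{da} = \int_{0}^{\infty} \frac{2 a}{\left(a^{2} + u^{2}\right)^{2}} \, du = \frac{\pi}{2 a^{2}},$$
so $\int_{0}^{\infty} - \frac{1}{\left(a^{2} + u^{2}\right)^{2}} \, du = - \frac{\pi}{4 a^{3}}$.

Repeating — each differentiation of $1/(u^2+a^2)^j$ produces $-2ja/(u^2+a^2)^{j+1}$ — and dividing through by $-2ja$ at each step yields, after $2$ differentiations in total,
$$\int_{0}^{\infty} - \frac{1}{\left(a^{2} + u^{2}\right)^{3}} \, du = - \frac{3 \pi}{16 a^{5}}.$$

Setting $a = \frac{1}{5}$:
$$I = - \frac{9375 \pi}{16}.$$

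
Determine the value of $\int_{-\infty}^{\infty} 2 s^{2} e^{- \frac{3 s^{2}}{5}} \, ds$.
$\frac{5 \sqrt{15} \sqrt{\pi}}{9}$

Begin with the known integral
$$J(a) = \int_{-\infty}^{\infty} 2 e^{- a s^{2}} \, ds = \frac{2 \sqrt{\pi}}{\sqrt{a}}.$$

Differentiating under the integral sign brings down a factor of $(-s^2)$:
$$\frac{dJ}{da} = \int_{-\infty}^{\infty} - 2 s^{2} e^{- a s^{2}} \, ds = - \frac{\sqrt{\pi}}{a^{\frac{3}{2}}}.$$

The integral on the left is $-I$, so $I = \frac{\sqrt{\pi}}{a^{\frac{3}{2}}}$.

Setting $a = \frac{3}{5}$:
$$I = \frac{5 \sqrt{15} \sqrt{\pi}}{9}.$$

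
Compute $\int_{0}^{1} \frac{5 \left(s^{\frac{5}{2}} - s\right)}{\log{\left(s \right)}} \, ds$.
$- \log{\left(\frac{1024}{16807} \right)}$

Consider the one-parameter family: let $I(a) = \int_{0}^{1} \frac{5 \left(s^{\frac{5}{2}} - s^{a}\right)}{\log{\left(s \right)}} \, ds$.

Since $\dfrac{\partial}{\partial a}\,s^{a} = s^{a} \ln s$, the $\ln s$ in the denominator cancels and
$$\frac{dI}{da} = \int_{0}^{1} -5 s^{a} \, ds = -5 \left[\frac{s^{a+1}}{a+1}\right]_0^1 = - \frac{5}{a + 1}.$$

Integrating with respect to $a$ gives $I(a) = - \log{\left(\frac{32 \left(a + 1\right)^{5}}{16807} \right)} + C$.

At $a = \frac{5}{2}$ the integrand is identically $0$, so $I(\frac{5}{2}) = 0$. The closed form gives $0$, hence $C = 0$.

Setting $a = 1$:
$$I = - \log{\left(\frac{1024}{16807} \right)}.$$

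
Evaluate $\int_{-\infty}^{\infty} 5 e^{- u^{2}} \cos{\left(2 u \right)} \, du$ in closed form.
$\frac{5 \sqrt{\pi}}{e}$

Treat the cosine frequency as a parameter and define $I(b) = \int_{-\infty}^{\infty} 5 e^{- u^{2}} \cos{\left(b u \right)} \, du$.

Differentiating under the integral sign,
$$I'(b) = \int_{-\infty}^{\infty} - 5 u e^{- u^{2}} \sin{\left(b u \right)} \, du.$$

Integrate $\int_{-\infty}^{\infty} u \sin(b u)\, e^{- u^{2}}\, du$ by parts with $w = \sin(b u)$ and $dv = u\, e^{- u^{2}}\, du$, giving $v = - \frac{e^{- u^{2}}}{2}$. The boundary term vanishes and
$$\int_{-\infty}^{\infty} u \sin(b u)\, e^{- u^{2}}\, du = \frac{b}{2} \int_{-\infty}^{\infty} \cos(b u)\, e^{- u^{2}}\, du,$$
so $I'(b) = - \frac{b}{2}\, I(b)$.

This is a separable first-order ODE; solving with the initial condition $I(0) = \int_{-\infty}^{\infty} 5 e^{- u^{2}}\,du = 5 \sqrt{\pi}$ gives
$$I(b) = 5 \sqrt{\pi} e^{- \frac{b^{2}}{4}}.$$

Setting $b = 2$:
$$I = \frac{5 \sqrt{\pi}}{e}.$$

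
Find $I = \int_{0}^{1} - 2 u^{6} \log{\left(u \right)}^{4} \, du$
$- \frac{48}{16807}$

Consider the simpler parametrised integral
$$J(a) = \int_{0}^{1} - 2 u^{a} \, du = - \frac{2}{a + 1}.$$

Differentiating under the integral sign brings down a factor of $\ln u$:
$$\frac{dJ}{da} = \int_{0}^{1} - 2 u^{a} \log{\left(u \right)} \, du = \frac{2}{\left(a + 1\right)^{2}}.$$

Repeating $4$ times in total — each differentiation brings down another $\ln u$ — gives
$$\frac{d^{4}J}{da^{4}} = \int_{0}^{1} - 2 u^{a} \log{\left(u \right)}^{4} \, du = - \frac{48}{\left(a + 1\right)^{5}},$$
and the integrand here is exactly the target integrand, so $I = - \frac{48}{\left(a + 1\right)^{5}}$.

Setting $a = 6$:
$$I = - \frac{48}{16807}.$$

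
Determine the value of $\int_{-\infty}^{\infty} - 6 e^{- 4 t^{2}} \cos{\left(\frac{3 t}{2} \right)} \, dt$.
$- \frac{3 \sqrt{\pi}}{e^{\frac{9}{64}}}$

Define $I(b) = \int_{-\infty}^{\infty} - 6 e^{- 4 t^{2}} \cos{\left(b t \right)} \, dt$.

Differentiating under the integral sign,
$$I'(b) = \int_{-\infty}^{\infty} 6 t e^{- 4 t^{2}} \sin{\left(b t \right)} \, dt.$$

Integrate $\int_{-\infty}^{\infty} t \sin(b t)\, e^{- 4 t^{2}}\, dt$ by parts with $u = \sin(b t)$ and $dv = t\, e^{- 4 t^{2}}\, dt$, giving $v = - \frac{e^{- 4 t^{2}}}{8}$. The boundary term vanishes and
$$\int_{-\infty}^{\infty} t \sin(b t)\, e^{- 4 t^{2}}\, dt = \frac{b}{8} \int_{-\infty}^{\infty} \cos(b t)\, e^{- 4 t^{2}}\, dt,$$
so $I'(b) = - \frac{b}{8}\, I(b)$.

This is a separable first-order ODE; solving with the initial condition $I(0) = \int_{-\infty}^{\infty} - 6 e^{- 4 t^{2}}\,dt = - 3 \sqrt{\pi}$ gives
$$I(b) = - 3 \sqrt{\pi} e^{- \frac{b^{2}}{16}}.$$

Setting $b = \frac{3}{2}$:
$$I = - \frac{3 \sqrt{\pi}}{e^{\frac{9}{64}}}.$$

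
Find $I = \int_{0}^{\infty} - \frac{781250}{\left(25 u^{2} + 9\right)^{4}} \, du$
$- \frac{390625 \pi}{34992}$

Start from the standard arctangent integral
$$J(a) = \int_{0}^{\infty} - \frac{2}{a^{2} + u^{2}} \, du = - \frac{\pi}{a}.$$

Differentiating under the integral sign with respect to $a$,
$$\frac{dJ}{da} = \int_{0}^{\infty} \frac{4 a}{\left(a^{2} + u^{2}\right)^{2}} \, du = \frac{\pi}{a^{2}},$$
so $\int_{0}^{\infty} - \frac{2}{\left(a^{2} + u^{2}\right)^{2}} \, du = - \frac{\pi}{2 a^{3}}$.

Repeating — each differentiation of $1/(u^2+a^2)^j$ produces $-2ja/(u^2+a^2)^{j+1}$ — and dividing through by $-2ja$ at each step yields, after $3$ differentiations in total,
$$\int_{0}^{\infty} - \frac{2}{\left(a^{2} + u^{2}\right)^{4}} \, du = - \frac{5 \pi}{16 a^{7}}.$$

Setting $a = \frac{3}{5}$:
$$I = - \frac{390625 \pi}{34992}.$$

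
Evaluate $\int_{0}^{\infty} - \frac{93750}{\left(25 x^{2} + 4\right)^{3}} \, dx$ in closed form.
$- \frac{28125 \pi}{256}$

Begin with the known result
$$J(a) = \int_{0}^{\infty} - \frac{6}{a^{2} + x^{2}} \, dx = - \frac{3 \pi}{a}.$$

Differentiating under the integral sign with respect to $a$,
$$\frac{dJ}{da} = \int_{0}^{\infty} \frac{12 a}{\left(a^{2} + x^{2}\right)^{2}} \, dx = \frac{3 \pi}{a^{2}},$$
so $\int_{0}^{\infty} - \frac{6}{\left(a^{2} + x^{2}\right)^{2}} \, dx = - \frac{3 \pi}{2 a^{3}}$.

Repeating — each differentiation of $1/(x^2+a^2)^j$ produces $-2ja/(x^2+a^2)^{j+1}$ — and dividing through by $-2ja$ at each step yields, after $2$ differentiations in total,
$$\int_{0}^{\infty} - \frac{6}{\left(a^{2} + x^{2}\right)^{3}} \, dx = - \frac{9 \pi}{8 a^{5}}.$$

Setting $a = \frac{2}{5}$:
$$I = - \frac{28125 \pi}{256}.$$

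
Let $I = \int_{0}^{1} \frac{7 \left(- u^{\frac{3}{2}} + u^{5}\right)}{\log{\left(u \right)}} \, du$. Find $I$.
$\log{\left(\frac{35831808}{78125} \right)}$

Replace the exponent $5$ by a parameter $a$: let $I(a) = \int_{0}^{1} \frac{7 \left(- u^{\frac{3}{2}} + u^{a}\right)}{\log{\left(u \right)}} \, du$.

Since $\dfrac{\partial}{\partial a}\,u^{a} = u^{a} \ln u$, the $\ln u$ in the denominator cancels and
$$\frac{dI}{da} = \int_{0}^{1} 7 u^{a} \, du = 7 \left[\frac{u^{a+1}}{a+1}\right]_0^1 = \frac{7}{a + 1}.$$

Integrating with respect to $a$ gives $I(a) = \log{\left(\frac{128 \left(a + 1\right)^{7}}{78125} \right)} + C$.

At $a = \frac{3}{2}$ the integrand is identically $0$, so $I(\frac{3}{2}) = 0$. The closed form gives $0$, hence $C = 0$.

Setting $a = 5$:
$$I = \log{\left(\frac{35831808}{78125} \right)}.$$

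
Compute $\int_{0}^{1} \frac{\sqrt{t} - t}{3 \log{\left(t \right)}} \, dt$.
$\log{\left(\frac{\sqrt[3]{6}}{2} \right)}$

Introduce a parameter $a$ in the exponent: let $I(a) = \int_{0}^{1} \frac{\sqrt{t} - t^{a}}{3 \log{\left(t \right)}} \, dt$.

Since $\dfrac{\partial}{\partial a}\,t^{a} = t^{a} \ln t$, the $\ln t$ in the denominator cancels and
$$\frac{dI}{da} = \int_{0}^{1} - \frac{1}{3} t^{a} \, dt = - \frac{1}{3} \left[\frac{t^{a+1}}{a+1}\right]_0^1 = - \frac{1}{3 a + 3}.$$

Integrating with respect to $a$ gives $I(a) = - \frac{\log{\left(a + 1 \right)}}{3} - \frac{\log{\left(2 \right)}}{3} + \frac{\log{\left(3 \right)}}{3} + C$.

At $a = \frac{1}{2}$ the integrand is identically $0$, so $I(\frac{1}{2}) = 0$. The closed form gives $0$, hence $C = 0$.

Setting $a = 1$:
$$I = \log{\left(\frac{\sqrt[3]{6}}{2} \right)}.$$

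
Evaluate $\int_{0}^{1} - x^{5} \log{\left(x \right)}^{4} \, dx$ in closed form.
$- \frac{1}{324}$

Begin with the known integral
$$J(a) = \int_{0}^{1} - x^{a} \, dx = - \frac{1}{a + 1}.$$

Differentiating under the integral sign brings down a factor of $\ln x$:
$$\frac{dJ}{da} = \int_{0}^{1} - x^{a} \log{\left(x \right)} \, dx = \frac{1}{\left(a + 1\right)^{2}}.$$

Repeating $4$ times in total — each differentiation brings down another $\ln x$ — gives
$$\frac{d^{4}J}{da^{4}} = \int_{0}^{1} - x^{a} \log{\left(x \right)}^{4} \, dx = - \frac{24}{\left(a + 1\right)^{5}},$$
and the integrand here is exactly the target integrand, so $I = - \frac{24}{\left(a + 1\right)^{5}}$.

Setting $a = 5$:
$$I = - \frac{1}{324}.$$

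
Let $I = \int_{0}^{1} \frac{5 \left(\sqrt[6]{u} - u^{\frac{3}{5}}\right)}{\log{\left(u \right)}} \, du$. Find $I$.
$\log{\left(\frac{52521875}{254803968} \right)}$

Replace the exponent $\frac{1}{6}$ by a parameter $a$: let $I(a) = \int_{0}^{1} \frac{5 \left(- u^{\frac{3}{5}} + u^{a}\right)}{\log{\left(u \right)}} \, du$.

Since $\dfrac{\partial}{\partial a}\,u^{a} = u^{a} \ln u$, the $\ln u$ in the denominator cancels and
$$\frac{dI}{da} = \int_{0}^{1} 5 u^{a} \, du = 5 \left[\frac{u^{a+1}}{a+1}\right]_0^1 = \frac{5}{a + 1}.$$

Integrating with respect to $a$ gives $I(a) = \log{\left(\frac{3125 \left(a + 1\right)^{5}}{32768} \right)} + C$.

At $a = \frac{3}{5}$ the integrand is identically $0$, so $I(\frac{3}{5}) = 0$. The closed form gives $0$, hence $C = 0$.

Setting $a = \frac{1}{6}$:
$$I = \log{\left(\frac{52521875}{254803968} \right)}.$$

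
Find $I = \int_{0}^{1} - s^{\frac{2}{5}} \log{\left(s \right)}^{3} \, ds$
$\frac{3750}{2401}$

Begin with the known integral
$$J(a) = \int_{0}^{1} - s^{a} \, ds = - \frac{1}{a + 1}.$$

Differentiating under the integral sign brings down a factor of $\ln s$:
$$\frac{dJ}{da} = \int_{0}^{1} - s^{a} \log{\left(s \right)} \, ds = \frac{1}{\left(a + 1\right)^{2}}.$$

Repeating $3$ times in total — each differentiation brings down another $\ln s$ — gives
$$\frac{d^{3}J}{da^{3}} = \int_{0}^{1} - s^{a} \log{\left(s \right)}^{3} \, ds = \frac{6}{\left(a + 1\right)^{4}},$$
and the integrand here is exactly the target integrand, so $I = \frac{6}{\left(a + 1\right)^{4}}$.

Setting $a = \frac{2}{5}$:
$$I = \frac{3750}{2401}.$$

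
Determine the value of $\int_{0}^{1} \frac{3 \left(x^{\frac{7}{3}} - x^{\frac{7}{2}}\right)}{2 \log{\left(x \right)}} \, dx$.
$- \log{\left(\frac{81 \sqrt{15}}{200} \right)}$

Introduce a parameter $a$ in the exponent: let $I(a) = \int_{0}^{1} \frac{3 \left(x^{\frac{7}{3}} - x^{a}\right)}{2 \log{\left(x \right)}} \, dx$.

Since $\dfrac{\partial}{\partial a}\,x^{a} = x^{a} \ln x$, the $\ln x$ in the denominator cancels and
$$\frac{dI}{da} = \int_{0}^{1} - \frac{3}{2} x^{a} \, dx = - \frac{3}{2} \left[\frac{x^{a+1}}{a+1}\right]_0^1 = - \frac{3}{2 a + 2}.$$

Integrating with respect to $a$ gives $I(a) = - \log{\left(\frac{3 \sqrt{30} \left(a + 1\right)^{\frac{3}{2}}}{100} \right)} + C$.

At $a = \frac{7}{3}$ the integrand is identically $0$, so $I(\frac{7}{3}) = 0$. The closed form gives $0$, hence $C = 0$.

Setting $a = \frac{7}{2}$:
$$I = - \log{\left(\frac{81 \sqrt{15}}{200} \right)}.$$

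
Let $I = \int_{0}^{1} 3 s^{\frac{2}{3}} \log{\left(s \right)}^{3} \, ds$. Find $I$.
$- \frac{1458}{625}$

Begin with the known integral
$$J(a) = \int_{0}^{1} 3 s^{a} \, ds = \frac{3}{a + 1}.$$

Differentiating under the integral sign brings down a factor of $\ln s$:
$$\frac{dJ}{da} = \int_{0}^{1} 3 s^{a} \log{\left(s \right)} \, ds = - \frac{3}{\left(a + 1\right)^{2}}.$$

Repeating $3$ times in total — each differentiation brings down another $\ln s$ — gives
$$\frac{d^{3}J}{da^{3}} = \int_{0}^{1} 3 s^{a} \log{\left(s \right)}^{3} \, ds = - \frac{18}{\left(a + 1\right)^{4}},$$
and the integrand here is exactly the target integrand, so $I = - \frac{18}{\left(a + 1\right)^{4}}$.

Setting $a = \frac{2}{3}$:
$$I = - \frac{1458}{625}.$$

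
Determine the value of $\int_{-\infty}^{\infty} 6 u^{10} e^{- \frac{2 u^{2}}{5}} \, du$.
$\frac{8859375 \sqrt{10} \sqrt{\pi}}{1024}$

Start from the elementary integral
$$J(a) = \int_{-\infty}^{\infty} 6 e^{- a u^{2}} \, du = \frac{6 \sqrt{\pi}}{\sqrt{a}}.$$

Differentiating under the integral sign brings down a factor of $(-u^2)$:
$$\frac{dJ}{da} = \int_{-\infty}^{\infty} - 6 u^{2} e^{- a u^{2}} \, du = - \frac{3 \sqrt{\pi}}{a^{\frac{3}{2}}}.$$

Repeating $5$ times in total — each differentiation brings down another $(-u^2)$ — gives
$$\frac{d^{5}J}{da^{5}} = \int_{-\infty}^{\infty} - 6 u^{10} e^{- a u^{2}} \, du = - \frac{2835 \sqrt{\pi}}{16 a^{\frac{11}{2}}},$$
and the integrand here is $(-1)^{5}$ times the target integrand, so $I = (-1)^{5}\,\frac{d^{5}J}{da^{5}} = \frac{2835 \sqrt{\pi}}{16 a^{\frac{11}{2}}}$.

Setting $a = \frac{2}{5}$:
$$I = \frac{8859375 \sqrt{10} \sqrt{\pi}}{1024}.$$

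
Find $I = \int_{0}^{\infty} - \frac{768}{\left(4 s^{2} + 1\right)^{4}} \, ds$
$- 60 \pi$

Start from the standard arctangent integral
$$J(a) = \int_{0}^{\infty} - \frac{3}{a^{2} + s^{2}} \, ds = - \frac{3 \pi}{2 a}.$$

Differentiating under the integral sign with respect to $a$,
$$\frac{dJ}{da} = \int_{0}^{\infty} \frac{6 a}{\left(a^{2} + s^{2}\right)^{2}} \, ds = \frac{3 \pi}{2 a^{2}},$$
so $\int_{0}^{\infty} - \frac{3}{\left(a^{2} + s^{2}\right)^{2}} \, ds = - \frac{3 \pi}{4 a^{3}}$.

Repeating — each differentiation of $1/(s^2+a^2)^j$ produces $-2ja/(s^2+a^2)^{j+1}$ — and dividing through by $-2ja$ at each step yields, after $3$ differentiations in total,
$$\int_{0}^{\infty} - \frac{3}{\left(a^{2} + s^{2}\right)^{4}} \, ds = - \frac{15 \pi}{32 a^{7}}.$$

Setting $a = \frac{1}{2}$:
$$I = - 60 \pi.$$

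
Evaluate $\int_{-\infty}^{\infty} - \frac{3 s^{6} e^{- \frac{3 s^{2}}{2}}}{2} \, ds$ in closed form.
$- \frac{5 \sqrt{6} \sqrt{\pi}}{18}$

Consider the simpler parametrised integral
$$J(a) = \int_{-\infty}^{\infty} - \frac{3 e^{- a s^{2}}}{2} \, ds = - \frac{3 \sqrt{\pi}}{2 \sqrt{a}}.$$

Differentiating under the integral sign brings down a factor of $(-s^2)$:
$$\frac{dJ}{da} = \int_{-\infty}^{\infty} \frac{3 s^{2} e^{- a s^{2}}}{2} \, ds = \frac{3 \sqrt{\pi}}{4 a^{\frac{3}{2}}}.$$

Repeating $3$ times in total — each differentiation brings down another $(-s^2)$ — gives
$$\frac{d^{3}J}{da^{3}} = \int_{-\infty}^{\infty} \frac{3 s^{6} e^{- a s^{2}}}{2} \, ds = \frac{45 \sqrt{\pi}}{16 a^{\frac{7}{2}}},$$
and the integrand here is $(-1)^{3}$ times the target integrand, so $I = (-1)^{3}\,\frac{d^{3}J}{da^{3}} = - \frac{45 \sqrt{\pi}}{16 a^{\frac{7}{2}}}$.

Setting $a = \frac{3}{2}$:
$$I = - \frac{5 \sqrt{6} \sqrt{\pi}}{18}.$$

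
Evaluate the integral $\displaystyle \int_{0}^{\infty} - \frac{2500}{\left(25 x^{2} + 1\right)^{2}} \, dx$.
$- 125 \pi$

Start from the standard arctangent integral
$$J(a) = \int_{0}^{\infty} - \frac{4}{a^{2} + x^{2}} \, dx = - \frac{2 \pi}{a}.$$

Differentiating under the integral sign with respect to $a$,
$$\frac{dJ}{da} = \int_{0}^{\infty} \frac{8 a}{\left(a^{2} + x^{2}\right)^{2}} \, dx = \frac{2 \pi}{a^{2}},$$
so $\int_{0}^{\infty} - \frac{4}{\left(a^{2} + x^{2}\right)^{2}} \, dx = - \frac{\pi}{a^{3}}$.

Setting $a = \frac{1}{5}$:
$$I = - 125 \pi.$$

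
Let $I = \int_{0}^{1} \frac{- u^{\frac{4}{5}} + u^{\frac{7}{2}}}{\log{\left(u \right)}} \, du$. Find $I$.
$\log{\left(\frac{5}{2} \right)}$

Replace the exponent $\frac{7}{2}$ by a parameter $a$: let $I(a) = \int_{0}^{1} \frac{- u^{\frac{4}{5}} + u^{a}}{\log{\left(u \right)}} \, du$.

Since $\dfrac{\partial}{\partial a}\,u^{a} = u^{a} \ln u$, the $\ln u$ in the denominator cancels and
$$\frac{dI}{da} = \int_{0}^{1} u^{a} \, du = \left[\frac{u^{a+1}}{a+1}\right]_0^1 = \frac{1}{a + 1}.$$

Integrating with respect to $a$ gives $I(a) = \log{\left(\frac{5 a}{9} + \frac{5}{9} \right)} + C$.

At $a = \frac{4}{5}$ the integrand is identically $0$, so $I(\frac{4}{5}) = 0$. The closed form gives $0$, hence $C = 0$.

Setting $a = \frac{7}{2}$:
$$I = \log{\left(\frac{5}{2} \right)}.$$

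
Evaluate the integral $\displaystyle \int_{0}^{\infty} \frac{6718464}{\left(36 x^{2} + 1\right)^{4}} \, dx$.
$174960 \pi$

Start from the standard arctangent integral
$$J(a) = \int_{0}^{\infty} \frac{4}{a^{2} + x^{2}} \, dx = \frac{2 \pi}{a}.$$

Differentiating under the integral sign with respect to $a$,
$$\frac{dJ}{da} = \int_{0}^{\infty} - \frac{8 a}{\left(a^{2} + x^{2}\right)^{2}} \, dx = - \frac{2 \pi}{a^{2}},$$
so $\int_{0}^{\infty} \frac{4}{\left(a^{2} + x^{2}\right)^{2}} \, dx = \frac{\pi}{a^{3}}$.

Repeating — each differentiation of $1/(x^2+a^2)^j$ produces $-2ja/(x^2+a^2)^{j+1}$ — and dividing through by $-2ja$ at each step yields, after $3$ differentiations in total,
$$\int_{0}^{\infty} \frac{4}{\left(a^{2} + x^{2}\right)^{4}} \, dx = \frac{5 \pi}{8 a^{7}}.$$

Setting $a = \frac{1}{6}$:
$$I = 174960 \pi.$$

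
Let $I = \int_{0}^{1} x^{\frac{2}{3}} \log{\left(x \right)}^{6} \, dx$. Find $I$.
$\frac{314928}{15625}$

Begin with the known integral
$$J(a) = \int_{0}^{1} x^{a} \, dx = \frac{1}{a + 1}.$$

Differentiating under the integral sign brings down a factor of $\ln x$:
$$\frac{dJ}{da} = \int_{0}^{1} x^{a} \log{\left(x \right)} \, dx = - \frac{1}{\left(a + 1\right)^{2}}.$$

Repeating $6$ times in total — each differentiation brings down another $\ln x$ — gives
$$\frac{d^{6}J}{da^{6}} = \int_{0}^{1} x^{a} \log{\left(x \right)}^{6} \, dx = \frac{720}{\left(a + 1\right)^{7}},$$
and the integrand here is exactly the target integrand, so $I = \frac{720}{\left(a + 1\right)^{7}}$.

Setting $a = \frac{2}{3}$:
$$I = \frac{314928}{15625}.$$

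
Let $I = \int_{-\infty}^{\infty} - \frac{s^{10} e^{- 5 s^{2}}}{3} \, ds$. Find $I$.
$- \frac{63 \sqrt{5} \sqrt{\pi}}{100000}$

Consider the simpler parametrised integral
$$J(a) = \int_{-\infty}^{\infty} - \frac{e^{- a s^{2}}}{3} \, ds = - \frac{\sqrt{\pi}}{3 \sqrt{a}}.$$

Differentiating under the integral sign brings down a factor of $(-s^2)$:
$$\frac{dJ}{da} = \int_{-\infty}^{\infty} \frac{s^{2} e^{- a s^{2}}}{3} \, ds = \frac{\sqrt{\pi}}{6 a^{\frac{3}{2}}}.$$

Repeating $5$ times in total — each differentiation brings down another $(-s^2)$ — gives
$$\frac{d^{5}J}{da^{5}} = \int_{-\infty}^{\infty} \frac{s^{10} e^{- a s^{2}}}{3} \, ds = \frac{315 \sqrt{\pi}}{32 a^{\frac{11}{2}}},$$
and the integrand here is $(-1)^{5}$ times the target integrand, so $I = (-1)^{5}\,\frac{d^{5}J}{da^{5}} = - \frac{315 \sqrt{\pi}}{32 a^{\frac{11}{2}}}$.

Setting $a = 5$:
$$I = - \frac{63 \sqrt{5} \sqrt{\pi}}{100000}.$$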